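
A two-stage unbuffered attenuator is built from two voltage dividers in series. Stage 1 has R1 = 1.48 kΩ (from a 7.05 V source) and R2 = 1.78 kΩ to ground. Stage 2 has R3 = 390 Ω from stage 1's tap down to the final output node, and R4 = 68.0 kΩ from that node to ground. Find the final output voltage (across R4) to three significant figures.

V_out ≈ 3.78 V

Stage 2 presents R3+R4 = 68390 Ω as a load on stage 1's tap.
Stage 1's lower leg becomes R2‖(R3+R4) = 1735 Ω, so V_mid = 7.05 × 1735/3215 = 3.804 V.
Stage 2 is itself unloaded: V_out = V_mid × R4/(R3+R4) = 3.804 × 68000/68390 = 3.78 V.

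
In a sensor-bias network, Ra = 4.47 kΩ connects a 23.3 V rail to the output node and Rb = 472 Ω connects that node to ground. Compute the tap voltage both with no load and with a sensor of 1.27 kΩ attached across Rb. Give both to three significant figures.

Unloaded: 2.23 V; loaded: 1.67 V

Open-circuit: V = 23.3 × 472/(4470 + 472) = 2.23 V.
With the load, Rb becomes Rb‖R_L = 344.1 Ω, so V = 23.3 × 344.1/4814 = 1.67 V.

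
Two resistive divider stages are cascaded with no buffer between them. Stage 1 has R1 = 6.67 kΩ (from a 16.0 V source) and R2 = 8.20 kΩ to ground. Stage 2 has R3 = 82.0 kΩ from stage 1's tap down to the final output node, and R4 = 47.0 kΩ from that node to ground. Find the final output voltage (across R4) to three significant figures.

Stage 2 presents R3+R4 = 129.0 kΩ as a load on stage 1's tap.
Stage 1's lower leg becomes R2‖(R3+R4) = 7.710 kΩ, so V_mid = 16.0 × 7.710/14.38 = 8.579 V.
Stage 2 is itself unloaded: V_out = V_mid × R4/(R3+R4) = 8.579 × 47.0/129.0 = 3.13 V.

V_out ≈ 3.13 V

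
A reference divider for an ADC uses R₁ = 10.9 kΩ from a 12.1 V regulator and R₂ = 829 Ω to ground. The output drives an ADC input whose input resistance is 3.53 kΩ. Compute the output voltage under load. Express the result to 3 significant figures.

V_out ≈ 0.702 V

The load sits in parallel with R₂: R₂‖R_L = (829 × 3530) / (829 + 3530) = 671.3 Ω.
V_out = 12.1 × 671.3 / (10900 + 671.3) = 12.1 × 671.3/11570 = 0.702 V.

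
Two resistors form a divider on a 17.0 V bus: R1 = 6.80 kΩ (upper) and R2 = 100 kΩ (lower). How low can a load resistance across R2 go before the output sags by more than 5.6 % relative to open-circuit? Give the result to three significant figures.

Output resistance R_th = R1‖R2 = (6.80 × 100)/106.8 = 6.367 kΩ.
The fractional drop is R_th/(R_th + R_L); requiring this ≤ 0.0560 gives R_L ≥ R_th(1/0.0560 − 1) = 6.367 × 16.86 = 107 kΩ.

R_L(min) ≈ 107 kΩ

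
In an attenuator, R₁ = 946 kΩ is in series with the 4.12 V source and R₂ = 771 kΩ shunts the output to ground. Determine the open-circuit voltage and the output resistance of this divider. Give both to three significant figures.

V_th = 1.85 V, R_th = 425 kΩ

V_th is the open-circuit tap voltage: 4.12 × 771/(946 + 771) = 1.85 V.
With the supply zeroed, R₁ and R₂ appear in parallel from the tap: R_th = R₁‖R₂ = (946 × 771)/1717 = 425 kΩ.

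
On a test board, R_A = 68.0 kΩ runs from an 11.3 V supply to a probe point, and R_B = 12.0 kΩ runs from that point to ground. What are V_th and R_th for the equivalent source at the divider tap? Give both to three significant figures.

V_th is the open-circuit tap voltage: 11.3 × 12.0/(68.0 + 12.0) = 1.70 V.
With the supply zeroed, R_A and R_B appear in parallel from the tap: R_th = R_A‖R_B = (68.0 × 12.0)/80.00 = 10.2 kΩ.

V_th = 1.70 V, R_th = 10.2 kΩ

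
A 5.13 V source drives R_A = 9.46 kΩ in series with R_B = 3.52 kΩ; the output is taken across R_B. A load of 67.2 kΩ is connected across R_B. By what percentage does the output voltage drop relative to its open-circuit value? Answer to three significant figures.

The divider's output (Thévenin) resistance is R_A‖R_B = 2.565 kΩ.
Fractional drop under load = R_th/(R_th + R_L) = 2.565 / (2.565 + 67.2) = 0.03677.
So the output falls by 3.68 %.

3.68 %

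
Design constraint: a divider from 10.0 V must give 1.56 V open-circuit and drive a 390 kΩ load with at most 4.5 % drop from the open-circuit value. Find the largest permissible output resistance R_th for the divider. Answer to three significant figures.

R_th ≤ 18.4 kΩ

Loading drop = R_th/(R_th + R_L) ≤ 0.0450, so R_th ≤ R_L · ε/(1−ε) = 390 kΩ × 0.0450/0.9550 = 18.4 kΩ.
(Any R1, R2 with R2/(R1+R2) = 0.156 and R1‖R2 ≤ 18.4 kΩ will meet the spec.)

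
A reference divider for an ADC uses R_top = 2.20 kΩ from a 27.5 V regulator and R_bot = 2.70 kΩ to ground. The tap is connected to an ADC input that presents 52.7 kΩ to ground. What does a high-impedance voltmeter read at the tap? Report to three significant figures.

The load sits in parallel with R_bot: R_bot‖R_L = (2.70 × 52.7) / (2.70 + 52.7) = 2.568 kΩ.
V_out = 27.5 × 2.568 / (2.20 + 2.568) = 27.5 × 2.568/4.768 = 14.8 V.

V_out ≈ 14.8 V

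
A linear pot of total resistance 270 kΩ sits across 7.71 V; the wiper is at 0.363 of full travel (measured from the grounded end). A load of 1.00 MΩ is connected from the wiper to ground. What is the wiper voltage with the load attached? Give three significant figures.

V ≈ 2.63 V

The wiper splits the pot into (1−α)R = 172.0 kΩ above and αR = 98.01 kΩ below.
Lower section ‖ load = 89.26 kΩ.
V_wiper = 7.71 × 89.26/(172.0 + 89.26) = 2.63 V.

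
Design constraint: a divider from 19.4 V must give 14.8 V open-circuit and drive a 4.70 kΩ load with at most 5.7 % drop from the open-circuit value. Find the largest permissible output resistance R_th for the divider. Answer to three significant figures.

Loading drop = R_th/(R_th + R_L) ≤ 0.0570, so R_th ≤ R_L · ε/(1−ε) = 4.70 kΩ × 0.0570/0.9430 = 284 Ω.
(Any R1, R2 with R2/(R1+R2) = 0.763 and R1‖R2 ≤ 284 Ω will meet the spec.)

R_th ≤ 284 Ω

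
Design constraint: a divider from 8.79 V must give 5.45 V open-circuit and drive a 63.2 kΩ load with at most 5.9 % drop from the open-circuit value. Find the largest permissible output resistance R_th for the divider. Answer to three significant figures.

Loading drop = R_th/(R_th + R_L) ≤ 0.0590, so R_th ≤ R_L · ε/(1−ε) = 63.2 kΩ × 0.0590/0.9410 = 3.96 kΩ.
(Any R1, R2 with R2/(R1+R2) = 0.620 and R1‖R2 ≤ 3.96 kΩ will meet the spec.)

R_th ≤ 3.96 kΩ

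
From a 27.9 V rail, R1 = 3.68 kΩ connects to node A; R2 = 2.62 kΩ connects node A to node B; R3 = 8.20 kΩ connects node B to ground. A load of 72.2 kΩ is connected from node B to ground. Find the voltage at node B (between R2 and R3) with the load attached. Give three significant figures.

V ≈ 15.0 V

At node B, R3 is in parallel with the load: R3‖R_L = 7.364 kΩ.
Below node A the resistance is R2 + (R3‖R_L) = 9.984 kΩ, so V_A = 27.9 × 9.984/13.66 = 20.39 V.
Then V_B = V_A × (R3‖R_L)/(R2 + R3‖R_L) = 20.39 × 7.364/9.984 = 15.0 V.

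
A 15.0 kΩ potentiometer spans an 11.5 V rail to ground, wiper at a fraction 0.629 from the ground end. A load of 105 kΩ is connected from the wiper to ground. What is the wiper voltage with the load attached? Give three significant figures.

V ≈ 7.00 V

The wiper splits the pot into (1−α)R = 5.565 kΩ above and αR = 9.435 kΩ below.
Lower section ‖ load = 8.657 kΩ.
V_wiper = 11.5 × 8.657/(5.565 + 8.657) = 7.00 V.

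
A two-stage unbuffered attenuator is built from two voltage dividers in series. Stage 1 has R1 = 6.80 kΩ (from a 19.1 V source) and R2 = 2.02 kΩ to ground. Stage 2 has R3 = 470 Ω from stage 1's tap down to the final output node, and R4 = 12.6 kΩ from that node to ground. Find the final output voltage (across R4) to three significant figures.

Stage 2 presents R3+R4 = 13070 Ω as a load on stage 1's tap.
Stage 1's lower leg becomes R2‖(R3+R4) = 1750 Ω, so V_mid = 19.1 × 1750/8550 = 3.909 V.
Stage 2 is itself unloaded: V_out = V_mid × R4/(R3+R4) = 3.909 × 12600/13070 = 3.77 V.

V_out ≈ 3.77 V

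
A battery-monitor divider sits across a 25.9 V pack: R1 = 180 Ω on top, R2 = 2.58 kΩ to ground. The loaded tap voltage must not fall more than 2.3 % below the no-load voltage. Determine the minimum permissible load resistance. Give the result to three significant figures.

R_L(min) ≈ 7.15 kΩ

Output resistance R_th = R1‖R2 = (180 × 2580)/2760 = 168.3 Ω.
The fractional drop is R_th/(R_th + R_L); requiring this ≤ 0.0230 gives R_L ≥ R_th(1/0.0230 − 1) = 168.3 × 42.48 = 7.15 kΩ.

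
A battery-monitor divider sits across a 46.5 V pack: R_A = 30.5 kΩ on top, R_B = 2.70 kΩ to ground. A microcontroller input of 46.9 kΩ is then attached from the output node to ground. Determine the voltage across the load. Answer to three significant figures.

The load sits in parallel with R_B: R_B‖R_L = (2.70 × 46.9) / (2.70 + 46.9) = 2.553 kΩ.
V_out = 46.5 × 2.553 / (30.5 + 2.553) = 46.5 × 2.553/33.05 = 3.59 V.
(Unloaded it would have been 3.78 V.)

V_out ≈ 3.59 V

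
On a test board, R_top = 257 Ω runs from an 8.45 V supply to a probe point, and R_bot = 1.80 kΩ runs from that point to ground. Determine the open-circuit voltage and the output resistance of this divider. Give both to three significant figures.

V_th is the open-circuit tap voltage: 8.45 × 1800/(257 + 1800) = 7.39 V.
With the supply zeroed, R_top and R_bot appear in parallel from the tap: R_th = R_top‖R_bot = (257 × 1800)/2057 = 225 Ω.

V_th = 7.39 V, R_th = 225 Ω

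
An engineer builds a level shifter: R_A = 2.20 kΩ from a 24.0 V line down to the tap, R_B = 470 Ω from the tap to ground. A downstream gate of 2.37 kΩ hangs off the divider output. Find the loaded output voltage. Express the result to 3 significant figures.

V_out ≈ 3.63 V

The load sits in parallel with R_B: R_B‖R_L = (470 × 2370) / (470 + 2370) = 392.2 Ω.
V_out = 24.0 × 392.2 / (2200 + 392.2) = 24.0 × 392.2/2592 = 3.63 V.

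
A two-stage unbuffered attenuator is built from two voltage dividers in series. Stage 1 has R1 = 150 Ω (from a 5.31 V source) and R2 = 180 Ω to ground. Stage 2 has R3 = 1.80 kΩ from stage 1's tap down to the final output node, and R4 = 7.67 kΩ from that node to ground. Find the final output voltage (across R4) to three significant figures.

V_out ≈ 2.33 V

Stage 2 presents R3+R4 = 9470 Ω as a load on stage 1's tap.
Stage 1's lower leg becomes R2‖(R3+R4) = 176.6 Ω, so V_mid = 5.31 × 176.6/326.6 = 2.872 V.
Stage 2 is itself unloaded: V_out = V_mid × R4/(R3+R4) = 2.872 × 7670/9470 = 2.33 V.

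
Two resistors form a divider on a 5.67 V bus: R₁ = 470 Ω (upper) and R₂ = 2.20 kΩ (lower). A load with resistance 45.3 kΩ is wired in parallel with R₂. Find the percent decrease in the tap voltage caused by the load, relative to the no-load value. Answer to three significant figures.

The divider's output (Thévenin) resistance is R₁‖R₂ = 387.3 Ω.
Fractional drop under load = R_th/(R_th + R_L) = 387.3 / (387.3 + 45300) = 0.008476.
So the output falls by 0.848 %.

0.848 %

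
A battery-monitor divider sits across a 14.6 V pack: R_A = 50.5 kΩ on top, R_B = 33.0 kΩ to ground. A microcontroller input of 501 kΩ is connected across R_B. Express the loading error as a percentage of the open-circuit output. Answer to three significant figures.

3.83 %

The divider's output (Thévenin) resistance is R_A‖R_B = 19.96 kΩ.
Fractional drop under load = R_th/(R_th + R_L) = 19.96 / (19.96 + 501) = 0.03831.
So the output falls by 3.83 %.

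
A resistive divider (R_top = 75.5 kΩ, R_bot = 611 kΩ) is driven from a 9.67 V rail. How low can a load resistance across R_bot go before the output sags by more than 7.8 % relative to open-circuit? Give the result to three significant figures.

Output resistance R_th = R_top‖R_bot = (75.5 × 611)/686.5 = 67.20 kΩ.
The fractional drop is R_th/(R_th + R_L); requiring this ≤ 0.0780 gives R_L ≥ R_th(1/0.0780 − 1) = 67.20 × 11.82 = 794 kΩ.

R_L(min) ≈ 794 kΩ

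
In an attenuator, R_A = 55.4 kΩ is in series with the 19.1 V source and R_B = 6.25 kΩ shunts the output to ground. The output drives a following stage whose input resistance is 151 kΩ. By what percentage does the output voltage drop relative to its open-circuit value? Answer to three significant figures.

3.59 %

The divider's output (Thévenin) resistance is R_A‖R_B = 5.616 kΩ.
Fractional drop under load = R_th/(R_th + R_L) = 5.616 / (5.616 + 151) = 0.03586.
So the output falls by 3.59 %.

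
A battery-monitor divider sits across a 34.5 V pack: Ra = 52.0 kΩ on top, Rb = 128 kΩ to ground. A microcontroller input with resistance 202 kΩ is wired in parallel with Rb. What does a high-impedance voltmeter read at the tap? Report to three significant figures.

V_out ≈ 20.7 V

The load sits in parallel with Rb: Rb‖R_L = (128 × 202) / (128 + 202) = 78.35 kΩ.
V_out = 34.5 × 78.35 / (52.0 + 78.35) = 34.5 × 78.35/130.4 = 20.7 V.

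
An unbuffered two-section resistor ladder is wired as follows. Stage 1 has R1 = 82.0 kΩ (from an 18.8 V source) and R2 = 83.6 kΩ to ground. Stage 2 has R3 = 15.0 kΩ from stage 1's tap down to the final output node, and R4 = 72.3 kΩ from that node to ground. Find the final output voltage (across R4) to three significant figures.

Stage 2 presents R3+R4 = 87.30 kΩ as a load on stage 1's tap.
Stage 1's lower leg becomes R2‖(R3+R4) = 42.70 kΩ, so V_mid = 18.8 × 42.70/124.7 = 6.438 V.
Stage 2 is itself unloaded: V_out = V_mid × R4/(R3+R4) = 6.438 × 72.3/87.30 = 5.33 V.

V_out ≈ 5.33 V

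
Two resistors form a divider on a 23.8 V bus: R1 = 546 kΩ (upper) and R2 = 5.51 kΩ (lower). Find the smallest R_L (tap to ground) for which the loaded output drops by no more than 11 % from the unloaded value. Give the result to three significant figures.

Output resistance R_th = R1‖R2 = (546 × 5.51)/551.5 = 5.455 kΩ.
The fractional drop is R_th/(R_th + R_L); requiring this ≤ 0.110 gives R_L ≥ R_th(1/0.110 − 1) = 5.455 × 8.091 = 44.1 kΩ.

R_L(min) ≈ 44.1 kΩ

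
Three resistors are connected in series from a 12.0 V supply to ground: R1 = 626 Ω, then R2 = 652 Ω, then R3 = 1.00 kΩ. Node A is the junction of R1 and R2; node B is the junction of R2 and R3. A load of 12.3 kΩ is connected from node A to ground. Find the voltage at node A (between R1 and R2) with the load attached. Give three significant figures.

Below node A the series string R2+R3 = 1652 Ω sits in parallel with the 12300 Ω load: 1456 Ω.
V_A = 12.0 × 1456/(626 + 1456) = 8.39 V.

V ≈ 8.39 V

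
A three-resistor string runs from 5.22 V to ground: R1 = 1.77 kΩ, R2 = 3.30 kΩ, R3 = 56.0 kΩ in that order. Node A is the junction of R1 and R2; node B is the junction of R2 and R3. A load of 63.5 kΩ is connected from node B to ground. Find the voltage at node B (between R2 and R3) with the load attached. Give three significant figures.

At node B, R3 is in parallel with the load: R3‖R_L = 29.76 kΩ.
Below node A the resistance is R2 + (R3‖R_L) = 33.06 kΩ, so V_A = 5.22 × 33.06/34.83 = 4.955 V.
Then V_B = V_A × (R3‖R_L)/(R2 + R3‖R_L) = 4.955 × 29.76/33.06 = 4.46 V.

V ≈ 4.46 V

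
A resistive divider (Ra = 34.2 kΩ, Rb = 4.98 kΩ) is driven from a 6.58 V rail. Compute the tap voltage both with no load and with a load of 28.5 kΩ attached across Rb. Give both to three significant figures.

Unloaded: 0.836 V; loaded: 0.726 V

Open-circuit: V = 6.58 × 4.98/(34.2 + 4.98) = 0.836 V.
With the load, Rb becomes Rb‖R_L = 4.239 kΩ, so V = 6.58 × 4.239/38.44 = 0.726 V.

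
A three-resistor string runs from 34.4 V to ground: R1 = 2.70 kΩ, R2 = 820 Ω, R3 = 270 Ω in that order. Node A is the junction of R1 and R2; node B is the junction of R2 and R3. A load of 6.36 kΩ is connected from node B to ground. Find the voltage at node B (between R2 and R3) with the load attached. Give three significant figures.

At node B, R3 is in parallel with the load: R3‖R_L = 259.0 Ω.
Below node A the resistance is R2 + (R3‖R_L) = 1079 Ω, so V_A = 34.4 × 1079/3779 = 9.822 V.
Then V_B = V_A × (R3‖R_L)/(R2 + R3‖R_L) = 9.822 × 259.0/1079 = 2.36 V.

V ≈ 2.36 V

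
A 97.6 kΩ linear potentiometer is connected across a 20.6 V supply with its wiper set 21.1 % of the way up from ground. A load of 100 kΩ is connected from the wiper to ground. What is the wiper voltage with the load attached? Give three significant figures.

V ≈ 3.74 V

The wiper splits the pot into (1−α)R = 77.01 kΩ above and αR = 20.59 kΩ below.
Lower section ‖ load = 17.08 kΩ.
V_wiper = 20.6 × 17.08/(77.01 + 17.08) = 3.74 V.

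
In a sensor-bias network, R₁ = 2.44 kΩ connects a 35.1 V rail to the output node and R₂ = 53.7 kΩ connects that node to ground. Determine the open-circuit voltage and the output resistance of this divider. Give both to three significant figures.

V_th is the open-circuit tap voltage: 35.1 × 53.7/(2.44 + 53.7) = 33.6 V.
With the supply zeroed, R₁ and R₂ appear in parallel from the tap: R_th = R₁‖R₂ = (2.44 × 53.7)/56.14 = 2.33 kΩ.

V_th = 33.6 V, R_th = 2.33 kΩ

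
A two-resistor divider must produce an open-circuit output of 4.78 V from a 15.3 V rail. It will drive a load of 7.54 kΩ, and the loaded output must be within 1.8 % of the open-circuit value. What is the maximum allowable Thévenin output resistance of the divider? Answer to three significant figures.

R_th ≤ 138 Ω

Loading drop = R_th/(R_th + R_L) ≤ 0.0180, so R_th ≤ R_L · ε/(1−ε) = 7.54 kΩ × 0.0180/0.9820 = 138 Ω.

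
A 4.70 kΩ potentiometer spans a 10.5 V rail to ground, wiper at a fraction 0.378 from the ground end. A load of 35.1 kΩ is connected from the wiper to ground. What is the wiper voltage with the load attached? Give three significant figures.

V ≈ 3.85 V

The wiper splits the pot into (1−α)R = 2.923 kΩ above and αR = 1.777 kΩ below.
Lower section ‖ load = 1.691 kΩ.
V_wiper = 10.5 × 1.691/(2.923 + 1.691) = 3.85 V.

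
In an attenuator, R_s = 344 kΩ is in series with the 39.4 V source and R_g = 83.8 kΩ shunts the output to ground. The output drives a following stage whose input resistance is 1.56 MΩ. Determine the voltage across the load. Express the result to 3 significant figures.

V_out ≈ 7.40 V

The load sits in parallel with R_g: R_g‖R_L = (83.8 × 1560) / (83.8 + 1560) = 79.53 kΩ.
V_out = 39.4 × 79.53 / (344 + 79.53) = 39.4 × 79.53/423.5 = 7.40 V.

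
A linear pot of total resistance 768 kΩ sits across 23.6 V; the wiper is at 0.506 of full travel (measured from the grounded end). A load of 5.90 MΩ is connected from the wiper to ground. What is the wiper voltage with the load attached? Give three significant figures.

The wiper splits the pot into (1−α)R = 379.4 kΩ above and αR = 388.6 kΩ below.
Lower section ‖ load = 364.6 kΩ.
V_wiper = 23.6 × 364.6/(379.4 + 364.6) = 11.6 V.

V ≈ 11.6 V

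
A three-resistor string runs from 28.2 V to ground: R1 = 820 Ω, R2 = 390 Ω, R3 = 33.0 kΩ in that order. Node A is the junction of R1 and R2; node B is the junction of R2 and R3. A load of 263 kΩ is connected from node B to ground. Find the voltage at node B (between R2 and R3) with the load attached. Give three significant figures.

V ≈ 27.1 V

At node B, R3 is in parallel with the load: R3‖R_L = 29320 Ω.
Below node A the resistance is R2 + (R3‖R_L) = 29710 Ω, so V_A = 28.2 × 29710/30530 = 27.44 V.
Then V_B = V_A × (R3‖R_L)/(R2 + R3‖R_L) = 27.44 × 29320/29710 = 27.1 V.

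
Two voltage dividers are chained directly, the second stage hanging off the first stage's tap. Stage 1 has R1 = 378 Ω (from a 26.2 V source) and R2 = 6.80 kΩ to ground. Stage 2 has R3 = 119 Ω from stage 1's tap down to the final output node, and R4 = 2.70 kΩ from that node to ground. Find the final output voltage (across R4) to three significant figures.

V_out ≈ 21.1 V

Stage 2 presents R3+R4 = 2819 Ω as a load on stage 1's tap.
Stage 1's lower leg becomes R2‖(R3+R4) = 1993 Ω, so V_mid = 26.2 × 1993/2371 = 22.02 V.
Stage 2 is itself unloaded: V_out = V_mid × R4/(R3+R4) = 22.02 × 2700/2819 = 21.1 V.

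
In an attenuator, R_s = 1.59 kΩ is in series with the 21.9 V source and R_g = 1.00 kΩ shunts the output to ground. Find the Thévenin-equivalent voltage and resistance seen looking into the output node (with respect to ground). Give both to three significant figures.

V_th = 8.46 V, R_th = 614 Ω

V_th is the open-circuit tap voltage: 21.9 × 1.00/(1.59 + 1.00) = 8.46 V.
With the supply zeroed, R_s and R_g appear in parallel from the tap: R_th = R_s‖R_g = (1.59 × 1.00)/2.590 = 614 Ω.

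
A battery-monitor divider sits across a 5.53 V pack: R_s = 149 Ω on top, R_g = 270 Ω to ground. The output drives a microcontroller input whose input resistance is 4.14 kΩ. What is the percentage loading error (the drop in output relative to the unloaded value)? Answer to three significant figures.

The divider's output (Thévenin) resistance is R_s‖R_g = 96.01 Ω.
Fractional drop under load = R_th/(R_th + R_L) = 96.01 / (96.01 + 4140) = 0.02267.
So the output falls by 2.27 %.

2.27 %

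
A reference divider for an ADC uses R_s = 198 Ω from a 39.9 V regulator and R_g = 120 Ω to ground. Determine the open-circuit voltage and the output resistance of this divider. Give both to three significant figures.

V_th = 15.1 V, R_th = 74.7 Ω

V_th is the open-circuit tap voltage: 39.9 × 120/(198 + 120) = 15.1 V.
With the supply zeroed, R_s and R_g appear in parallel from the tap: R_th = R_s‖R_g = (198 × 120)/318.0 = 74.7 Ω.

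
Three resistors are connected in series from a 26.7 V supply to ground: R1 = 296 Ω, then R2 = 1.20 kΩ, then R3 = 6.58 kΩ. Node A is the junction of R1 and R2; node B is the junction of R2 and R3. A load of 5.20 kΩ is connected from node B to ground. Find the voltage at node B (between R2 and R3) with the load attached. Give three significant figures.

V ≈ 17.6 V

At node B, R3 is in parallel with the load: R3‖R_L = 2905 Ω.
Below node A the resistance is R2 + (R3‖R_L) = 4105 Ω, so V_A = 26.7 × 4105/4401 = 24.90 V.
Then V_B = V_A × (R3‖R_L)/(R2 + R3‖R_L) = 24.90 × 2905/4105 = 17.6 V.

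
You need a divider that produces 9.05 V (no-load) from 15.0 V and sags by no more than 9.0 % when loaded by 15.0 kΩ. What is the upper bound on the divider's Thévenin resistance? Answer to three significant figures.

Loading drop = R_th/(R_th + R_L) ≤ 0.0900, so R_th ≤ R_L · ε/(1−ε) = 15.0 kΩ × 0.0900/0.9100 = 1.48 kΩ.

R_th ≤ 1.48 kΩ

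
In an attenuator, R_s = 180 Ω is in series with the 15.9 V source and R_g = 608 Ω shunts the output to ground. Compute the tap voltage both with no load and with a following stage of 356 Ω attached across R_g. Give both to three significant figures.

Open-circuit: V = 15.9 × 608/(180 + 608) = 12.3 V.
With the load, R_g becomes R_g‖R_L = 224.5 Ω, so V = 15.9 × 224.5/404.5 = 8.83 V.

Unloaded: 12.3 V; loaded: 8.83 V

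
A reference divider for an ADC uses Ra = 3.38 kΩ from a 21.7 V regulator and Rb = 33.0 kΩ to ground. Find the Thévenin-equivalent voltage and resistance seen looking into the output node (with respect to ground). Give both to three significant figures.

V_th = 19.7 V, R_th = 3.07 kΩ

V_th is the open-circuit tap voltage: 21.7 × 33.0/(3.38 + 33.0) = 19.7 V.
With the supply zeroed, Ra and Rb appear in parallel from the tap: R_th = Ra‖Rb = (3.38 × 33.0)/36.38 = 3.07 kΩ.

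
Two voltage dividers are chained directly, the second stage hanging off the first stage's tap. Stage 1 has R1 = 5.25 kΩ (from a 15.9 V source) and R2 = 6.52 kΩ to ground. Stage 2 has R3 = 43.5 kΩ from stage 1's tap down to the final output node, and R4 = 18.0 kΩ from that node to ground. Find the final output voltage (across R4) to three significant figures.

V_out ≈ 2.46 V

Stage 2 presents R3+R4 = 61.50 kΩ as a load on stage 1's tap.
Stage 1's lower leg becomes R2‖(R3+R4) = 5.895 kΩ, so V_mid = 15.9 × 5.895/11.15 = 8.410 V.
Stage 2 is itself unloaded: V_out = V_mid × R4/(R3+R4) = 8.410 × 18.0/61.50 = 2.46 V.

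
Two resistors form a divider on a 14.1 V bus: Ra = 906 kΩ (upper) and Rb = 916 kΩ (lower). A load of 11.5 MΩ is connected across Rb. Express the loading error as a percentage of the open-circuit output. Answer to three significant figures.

3.81 %

The divider's output (Thévenin) resistance is Ra‖Rb = 455.5 kΩ.
Fractional drop under load = R_th/(R_th + R_L) = 455.5 / (455.5 + 11500) = 0.03810.
So the output falls by 3.81 %.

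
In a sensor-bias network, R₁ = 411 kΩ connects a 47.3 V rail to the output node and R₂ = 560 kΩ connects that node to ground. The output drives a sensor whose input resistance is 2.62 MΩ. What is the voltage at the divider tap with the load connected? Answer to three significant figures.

The load sits in parallel with R₂: R₂‖R_L = (560 × 2620) / (560 + 2620) = 461.4 kΩ.
V_out = 47.3 × 461.4 / (411 + 461.4) = 47.3 × 461.4/872.4 = 25.0 V.

V_out ≈ 25.0 V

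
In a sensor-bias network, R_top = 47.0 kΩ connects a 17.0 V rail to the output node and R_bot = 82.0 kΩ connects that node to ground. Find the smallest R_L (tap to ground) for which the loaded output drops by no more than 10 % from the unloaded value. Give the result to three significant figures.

Output resistance R_th = R_top‖R_bot = (47.0 × 82.0)/129.0 = 29.88 kΩ.
The fractional drop is R_th/(R_th + R_L); requiring this ≤ 0.100 gives R_L ≥ R_th(1/0.100 − 1) = 29.88 × 9.000 = 269 kΩ.

R_L(min) ≈ 269 kΩ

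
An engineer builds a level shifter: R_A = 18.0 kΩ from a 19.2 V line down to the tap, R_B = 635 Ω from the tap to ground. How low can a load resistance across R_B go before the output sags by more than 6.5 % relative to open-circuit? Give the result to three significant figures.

R_L(min) ≈ 8.82 kΩ

Output resistance R_th = R_A‖R_B = (18000 × 635)/18640 = 613.4 Ω.
The fractional drop is R_th/(R_th + R_L); requiring this ≤ 0.0650 gives R_L ≥ R_th(1/0.0650 − 1) = 613.4 × 14.38 = 8.82 kΩ.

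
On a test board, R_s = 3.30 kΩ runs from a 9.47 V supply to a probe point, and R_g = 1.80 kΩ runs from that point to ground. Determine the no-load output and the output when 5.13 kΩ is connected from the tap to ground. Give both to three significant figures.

Open-circuit: V = 9.47 × 1.80/(3.30 + 1.80) = 3.34 V.
With the load, R_g becomes R_g‖R_L = 1.332 kΩ, so V = 9.47 × 1.332/4.632 = 2.72 V.

Unloaded: 3.34 V; loaded: 2.72 V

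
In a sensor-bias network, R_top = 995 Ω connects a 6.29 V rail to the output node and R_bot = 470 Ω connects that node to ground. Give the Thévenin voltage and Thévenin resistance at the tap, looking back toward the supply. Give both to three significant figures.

V_th is the open-circuit tap voltage: 6.29 × 470/(995 + 470) = 2.02 V.
With the supply zeroed, R_top and R_bot appear in parallel from the tap: R_th = R_top‖R_bot = (995 × 470)/1465 = 319 Ω.

V_th = 2.02 V, R_th = 319 Ω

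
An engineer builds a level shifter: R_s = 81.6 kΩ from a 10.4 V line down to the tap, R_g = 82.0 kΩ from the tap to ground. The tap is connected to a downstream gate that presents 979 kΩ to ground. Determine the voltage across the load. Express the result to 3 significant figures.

The load sits in parallel with R_g: R_g‖R_L = (82.0 × 979) / (82.0 + 979) = 75.66 kΩ.
V_out = 10.4 × 75.66 / (81.6 + 75.66) = 10.4 × 75.66/157.3 = 5.00 V.
(Unloaded it would have been 5.21 V.)

V_out ≈ 5.00 V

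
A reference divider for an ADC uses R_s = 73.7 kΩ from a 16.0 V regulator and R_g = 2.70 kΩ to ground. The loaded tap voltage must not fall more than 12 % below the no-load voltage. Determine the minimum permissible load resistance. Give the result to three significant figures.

R_L(min) ≈ 19.1 kΩ

Output resistance R_th = R_s‖R_g = (73.7 × 2.70)/76.40 = 2.605 kΩ.
The fractional drop is R_th/(R_th + R_L); requiring this ≤ 0.120 gives R_L ≥ R_th(1/0.120 − 1) = 2.605 × 7.333 = 19.1 kΩ.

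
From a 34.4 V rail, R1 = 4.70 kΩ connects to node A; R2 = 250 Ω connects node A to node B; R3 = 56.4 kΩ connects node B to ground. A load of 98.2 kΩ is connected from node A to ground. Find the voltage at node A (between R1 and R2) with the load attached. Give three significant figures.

V ≈ 30.4 V

Below node A the series string R2+R3 = 56650 Ω sits in parallel with the 98200 Ω load: 35930 Ω.
V_A = 34.4 × 35930/(4700 + 35930) = 30.4 V.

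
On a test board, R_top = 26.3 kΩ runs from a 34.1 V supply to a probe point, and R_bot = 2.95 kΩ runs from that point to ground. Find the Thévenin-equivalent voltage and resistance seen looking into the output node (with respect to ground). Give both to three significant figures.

V_th = 3.44 V, R_th = 2.65 kΩ

V_th is the open-circuit tap voltage: 34.1 × 2.95/(26.3 + 2.95) = 3.44 V.
With the supply zeroed, R_top and R_bot appear in parallel from the tap: R_th = R_top‖R_bot = (26.3 × 2.95)/29.25 = 2.65 kΩ.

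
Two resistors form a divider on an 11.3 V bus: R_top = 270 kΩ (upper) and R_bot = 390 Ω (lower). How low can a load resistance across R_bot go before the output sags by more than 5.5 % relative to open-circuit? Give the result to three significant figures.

Output resistance R_th = R_top‖R_bot = (270000 × 390)/270400 = 389.4 Ω.
The fractional drop is R_th/(R_th + R_L); requiring this ≤ 0.0550 gives R_L ≥ R_th(1/0.0550 − 1) = 389.4 × 17.18 = 6.69 kΩ.

R_L(min) ≈ 6.69 kΩ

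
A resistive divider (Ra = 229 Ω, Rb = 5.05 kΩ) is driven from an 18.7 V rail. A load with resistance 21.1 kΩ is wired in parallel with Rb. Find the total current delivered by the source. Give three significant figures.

Rb‖R_L = 4075 Ω, so the source sees Ra + Rb‖R_L = 4304 Ω.
I = 18.7 V / 4304 Ω = 4.35 mA.

I ≈ 4.35 mA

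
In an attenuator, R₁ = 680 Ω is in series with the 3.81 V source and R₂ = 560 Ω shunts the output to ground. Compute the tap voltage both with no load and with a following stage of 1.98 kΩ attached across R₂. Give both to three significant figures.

Unloaded: 1.72 V; loaded: 1.49 V

Open-circuit: V = 3.81 × 560/(680 + 560) = 1.72 V.
With the load, R₂ becomes R₂‖R_L = 436.5 Ω, so V = 3.81 × 436.5/1117 = 1.49 V.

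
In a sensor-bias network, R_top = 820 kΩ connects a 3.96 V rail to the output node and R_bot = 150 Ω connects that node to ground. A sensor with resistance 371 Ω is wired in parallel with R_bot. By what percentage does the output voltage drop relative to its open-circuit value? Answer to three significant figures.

28.8 %

Unloaded V = 3.96 × 150/820200 = 0.0007243 V.
Loaded: R_bot‖R_L = 106.8 Ω, giving V = 3.96 × 106.8/820100 = 0.0005158 V.
Drop = (0.0007243 − 0.0005158) / 0.0007243 = 28.8 %.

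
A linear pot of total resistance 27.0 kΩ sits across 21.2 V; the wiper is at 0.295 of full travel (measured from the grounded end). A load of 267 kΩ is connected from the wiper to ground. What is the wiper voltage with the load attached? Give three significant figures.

The wiper splits the pot into (1−α)R = 19.04 kΩ above and αR = 7.965 kΩ below.
Lower section ‖ load = 7.734 kΩ.
V_wiper = 21.2 × 7.734/(19.04 + 7.734) = 6.13 V.

V ≈ 6.13 V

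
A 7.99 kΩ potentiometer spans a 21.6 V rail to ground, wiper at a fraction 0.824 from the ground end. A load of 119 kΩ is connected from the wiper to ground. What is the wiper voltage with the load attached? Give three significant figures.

The wiper splits the pot into (1−α)R = 1.406 kΩ above and αR = 6.584 kΩ below.
Lower section ‖ load = 6.239 kΩ.
V_wiper = 21.6 × 6.239/(1.406 + 6.239) = 17.6 V.

V ≈ 17.6 V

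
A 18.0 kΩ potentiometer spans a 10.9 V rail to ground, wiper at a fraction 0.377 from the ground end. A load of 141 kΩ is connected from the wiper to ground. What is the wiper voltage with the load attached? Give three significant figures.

The wiper splits the pot into (1−α)R = 11.21 kΩ above and αR = 6.786 kΩ below.
Lower section ‖ load = 6.474 kΩ.
V_wiper = 10.9 × 6.474/(11.21 + 6.474) = 3.99 V.

V ≈ 3.99 V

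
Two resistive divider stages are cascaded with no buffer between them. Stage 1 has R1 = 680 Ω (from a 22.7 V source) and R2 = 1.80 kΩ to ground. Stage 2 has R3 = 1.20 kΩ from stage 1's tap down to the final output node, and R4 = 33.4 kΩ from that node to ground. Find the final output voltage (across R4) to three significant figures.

Stage 2 presents R3+R4 = 34600 Ω as a load on stage 1's tap.
Stage 1's lower leg becomes R2‖(R3+R4) = 1711 Ω, so V_mid = 22.7 × 1711/2391 = 16.24 V.
Stage 2 is itself unloaded: V_out = V_mid × R4/(R3+R4) = 16.24 × 33400/34600 = 15.7 V.

V_out ≈ 15.7 V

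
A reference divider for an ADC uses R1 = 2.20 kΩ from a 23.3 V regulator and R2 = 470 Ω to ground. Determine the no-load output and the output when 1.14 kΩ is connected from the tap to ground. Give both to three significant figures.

Open-circuit: V = 23.3 × 470/(2200 + 470) = 4.10 V.
With the load, R2 becomes R2‖R_L = 332.8 Ω, so V = 23.3 × 332.8/2533 = 3.06 V.

Unloaded: 4.10 V; loaded: 3.06 V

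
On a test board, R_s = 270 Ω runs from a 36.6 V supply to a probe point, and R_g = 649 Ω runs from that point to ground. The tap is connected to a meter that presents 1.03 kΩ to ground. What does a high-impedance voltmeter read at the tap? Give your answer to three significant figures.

V_out ≈ 21.8 V

The load sits in parallel with R_g: R_g‖R_L = (649 × 1030) / (649 + 1030) = 398.1 Ω.
V_out = 36.6 × 398.1 / (270 + 398.1) = 36.6 × 398.1/668.1 = 21.8 V.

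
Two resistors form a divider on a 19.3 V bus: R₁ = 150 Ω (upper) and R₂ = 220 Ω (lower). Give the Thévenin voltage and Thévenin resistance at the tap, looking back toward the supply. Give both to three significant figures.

V_th is the open-circuit tap voltage: 19.3 × 220/(150 + 220) = 11.5 V.
With the supply zeroed, R₁ and R₂ appear in parallel from the tap: R_th = R₁‖R₂ = (150 × 220)/370.0 = 89.2 Ω.

V_th = 11.5 V, R_th = 89.2 Ω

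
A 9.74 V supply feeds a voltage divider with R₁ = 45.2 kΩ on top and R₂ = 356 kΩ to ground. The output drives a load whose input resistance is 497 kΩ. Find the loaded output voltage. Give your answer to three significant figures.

V_out ≈ 8.00 V

The load sits in parallel with R₂: R₂‖R_L = (356 × 497) / (356 + 497) = 207.4 kΩ.
V_out = 9.74 × 207.4 / (45.2 + 207.4) = 9.74 × 207.4/252.6 = 8.00 V.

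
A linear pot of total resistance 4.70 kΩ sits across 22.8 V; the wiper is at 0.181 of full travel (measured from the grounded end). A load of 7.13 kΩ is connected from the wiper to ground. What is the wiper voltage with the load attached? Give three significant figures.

The wiper splits the pot into (1−α)R = 3849 Ω above and αR = 850.7 Ω below.
Lower section ‖ load = 760.0 Ω.
V_wiper = 22.8 × 760.0/(3849 + 760.0) = 3.76 V.

V ≈ 3.76 V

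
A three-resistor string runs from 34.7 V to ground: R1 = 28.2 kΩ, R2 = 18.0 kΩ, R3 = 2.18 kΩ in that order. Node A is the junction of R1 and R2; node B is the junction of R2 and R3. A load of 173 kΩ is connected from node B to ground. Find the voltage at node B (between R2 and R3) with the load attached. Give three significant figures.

At node B, R3 is in parallel with the load: R3‖R_L = 2.153 kΩ.
Below node A the resistance is R2 + (R3‖R_L) = 20.15 kΩ, so V_A = 34.7 × 20.15/48.35 = 14.46 V.
Then V_B = V_A × (R3‖R_L)/(R2 + R3‖R_L) = 14.46 × 2.153/20.15 = 1.54 V.

V ≈ 1.54 V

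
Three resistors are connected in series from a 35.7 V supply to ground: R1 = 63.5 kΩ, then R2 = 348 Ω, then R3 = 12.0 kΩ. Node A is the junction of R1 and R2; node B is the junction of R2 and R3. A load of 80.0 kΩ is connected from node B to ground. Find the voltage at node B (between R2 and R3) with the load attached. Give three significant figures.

V ≈ 5.01 V

At node B, R3 is in parallel with the load: R3‖R_L = 10430 Ω.
Below node A the resistance is R2 + (R3‖R_L) = 10780 Ω, so V_A = 35.7 × 10780/74280 = 5.182 V.
Then V_B = V_A × (R3‖R_L)/(R2 + R3‖R_L) = 5.182 × 10430/10780 = 5.01 V.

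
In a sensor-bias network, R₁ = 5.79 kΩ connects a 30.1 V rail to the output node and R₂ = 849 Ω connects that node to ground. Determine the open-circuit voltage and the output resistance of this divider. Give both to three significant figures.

V_th is the open-circuit tap voltage: 30.1 × 849/(5790 + 849) = 3.85 V.
With the supply zeroed, R₁ and R₂ appear in parallel from the tap: R_th = R₁‖R₂ = (5790 × 849)/6639 = 740 Ω.

V_th = 3.85 V, R_th = 740 Ω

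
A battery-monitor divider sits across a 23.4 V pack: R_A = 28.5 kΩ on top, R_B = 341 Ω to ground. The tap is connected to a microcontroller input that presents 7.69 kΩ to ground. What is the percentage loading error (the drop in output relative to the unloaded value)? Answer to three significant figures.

4.20 %

The divider's output (Thévenin) resistance is R_A‖R_B = 337.0 Ω.
Fractional drop under load = R_th/(R_th + R_L) = 337.0 / (337.0 + 7690) = 0.04198.
So the output falls by 4.20 %.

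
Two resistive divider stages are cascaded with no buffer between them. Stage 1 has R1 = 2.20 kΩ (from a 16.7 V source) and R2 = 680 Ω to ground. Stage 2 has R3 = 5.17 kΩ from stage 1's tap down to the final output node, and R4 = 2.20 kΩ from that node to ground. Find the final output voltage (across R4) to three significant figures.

V_out ≈ 1.10 V

Stage 2 presents R3+R4 = 7370 Ω as a load on stage 1's tap.
Stage 1's lower leg becomes R2‖(R3+R4) = 622.6 Ω, so V_mid = 16.7 × 622.6/2823 = 3.683 V.
Stage 2 is itself unloaded: V_out = V_mid × R4/(R3+R4) = 3.683 × 2200/7370 = 1.10 V.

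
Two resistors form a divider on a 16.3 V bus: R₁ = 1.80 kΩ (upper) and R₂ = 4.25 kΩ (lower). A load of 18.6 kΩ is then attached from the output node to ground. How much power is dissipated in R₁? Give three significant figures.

P ≈ 17.3 mW

Total resistance from the source is R₁ + (R₂‖R_L) = 5.260 kΩ, so I = 16.3/5.260 kΩ = 3.099 mA.
P = I²·R₁ = (3.099 mA)² × 1.80 kΩ = 17.3 mW.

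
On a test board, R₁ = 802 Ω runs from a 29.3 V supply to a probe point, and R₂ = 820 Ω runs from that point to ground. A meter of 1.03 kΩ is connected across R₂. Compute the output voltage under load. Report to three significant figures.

The load sits in parallel with R₂: R₂‖R_L = (820 × 1030) / (820 + 1030) = 456.5 Ω.
V_out = 29.3 × 456.5 / (802 + 456.5) = 29.3 × 456.5/1259 = 10.6 V.

V_out ≈ 10.6 V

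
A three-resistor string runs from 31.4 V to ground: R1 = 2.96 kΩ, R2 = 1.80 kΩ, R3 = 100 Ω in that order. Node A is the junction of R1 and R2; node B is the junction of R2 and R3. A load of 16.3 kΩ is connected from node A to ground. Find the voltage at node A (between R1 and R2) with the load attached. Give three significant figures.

Below node A the series string R2+R3 = 1900 Ω sits in parallel with the 16300 Ω load: 1702 Ω.
V_A = 31.4 × 1702/(2960 + 1702) = 11.5 V.

V ≈ 11.5 V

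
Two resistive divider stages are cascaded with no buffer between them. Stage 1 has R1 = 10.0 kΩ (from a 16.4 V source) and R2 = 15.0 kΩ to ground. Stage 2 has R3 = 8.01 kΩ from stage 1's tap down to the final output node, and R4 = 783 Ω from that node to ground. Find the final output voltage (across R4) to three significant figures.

Stage 2 presents R3+R4 = 8793 Ω as a load on stage 1's tap.
Stage 1's lower leg becomes R2‖(R3+R4) = 5543 Ω, so V_mid = 16.4 × 5543/15540 = 5.849 V.
Stage 2 is itself unloaded: V_out = V_mid × R4/(R3+R4) = 5.849 × 783/8793 = 0.521 V.

V_out ≈ 0.521 V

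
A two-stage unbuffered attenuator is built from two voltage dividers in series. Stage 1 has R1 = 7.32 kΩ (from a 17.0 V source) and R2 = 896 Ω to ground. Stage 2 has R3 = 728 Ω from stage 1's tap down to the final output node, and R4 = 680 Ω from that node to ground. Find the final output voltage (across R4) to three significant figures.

Stage 2 presents R3+R4 = 1408 Ω as a load on stage 1's tap.
Stage 1's lower leg becomes R2‖(R3+R4) = 547.6 Ω, so V_mid = 17.0 × 547.6/7868 = 1.183 V.
Stage 2 is itself unloaded: V_out = V_mid × R4/(R3+R4) = 1.183 × 680/1408 = 0.571 V.

V_out ≈ 0.571 V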